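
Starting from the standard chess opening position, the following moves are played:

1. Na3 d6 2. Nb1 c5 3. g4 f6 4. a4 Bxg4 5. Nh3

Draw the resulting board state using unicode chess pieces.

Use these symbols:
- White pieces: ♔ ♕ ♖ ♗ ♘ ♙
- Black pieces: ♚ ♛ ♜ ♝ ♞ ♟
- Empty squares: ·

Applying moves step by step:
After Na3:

♜ ♞ ♝ ♛ ♚ ♝ ♞ ♜
♟ ♟ ♟ ♟ ♟ ♟ ♟ ♟
· · · · · · · ·
· · · · · · · ·
· · · · · · · ·
♘ · · · · · · ·
♙ ♙ ♙ ♙ ♙ ♙ ♙ ♙
♖ · ♗ ♕ ♔ ♗ ♘ ♖


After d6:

♜ ♞ ♝ ♛ ♚ ♝ ♞ ♜
♟ ♟ ♟ · ♟ ♟ ♟ ♟
· · · ♟ · · · ·
· · · · · · · ·
· · · · · · · ·
♘ · · · · · · ·
♙ ♙ ♙ ♙ ♙ ♙ ♙ ♙
♖ · ♗ ♕ ♔ ♗ ♘ ♖


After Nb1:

♜ ♞ ♝ ♛ ♚ ♝ ♞ ♜
♟ ♟ ♟ · ♟ ♟ ♟ ♟
· · · ♟ · · · ·
· · · · · · · ·
· · · · · · · ·
· · · · · · · ·
♙ ♙ ♙ ♙ ♙ ♙ ♙ ♙
♖ ♘ ♗ ♕ ♔ ♗ ♘ ♖


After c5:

♜ ♞ ♝ ♛ ♚ ♝ ♞ ♜
♟ ♟ · · ♟ ♟ ♟ ♟
· · · ♟ · · · ·
· · ♟ · · · · ·
· · · · · · · ·
· · · · · · · ·
♙ ♙ ♙ ♙ ♙ ♙ ♙ ♙
♖ ♘ ♗ ♕ ♔ ♗ ♘ ♖


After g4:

♜ ♞ ♝ ♛ ♚ ♝ ♞ ♜
♟ ♟ · · ♟ ♟ ♟ ♟
· · · ♟ · · · ·
· · ♟ · · · · ·
· · · · · · ♙ ·
· · · · · · · ·
♙ ♙ ♙ ♙ ♙ ♙ · ♙
♖ ♘ ♗ ♕ ♔ ♗ ♘ ♖


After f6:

♜ ♞ ♝ ♛ ♚ ♝ ♞ ♜
♟ ♟ · · ♟ · ♟ ♟
· · · ♟ · ♟ · ·
· · ♟ · · · · ·
· · · · · · ♙ ·
· · · · · · · ·
♙ ♙ ♙ ♙ ♙ ♙ · ♙
♖ ♘ ♗ ♕ ♔ ♗ ♘ ♖


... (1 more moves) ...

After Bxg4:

♜ ♞ · ♛ ♚ ♝ ♞ ♜
♟ ♟ · · ♟ · ♟ ♟
· · · ♟ · ♟ · ·
· · ♟ · · · · ·
♙ · · · · · ♝ ·
· · · · · · · ·
· ♙ ♙ ♙ ♙ ♙ · ♙
♖ ♘ ♗ ♕ ♔ ♗ ♘ ♖


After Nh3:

♜ ♞ · ♛ ♚ ♝ ♞ ♜
♟ ♟ · · ♟ · ♟ ♟
· · · ♟ · ♟ · ·
· · ♟ · · · · ·
♙ · · · · · ♝ ·
· · · · · · · ♘
· ♙ ♙ ♙ ♙ ♙ · ♙
♖ ♘ ♗ ♕ ♔ ♗ · ♖



  a b c d e f g h
  ─────────────────
8│♜ ♞ · ♛ ♚ ♝ ♞ ♜│8
7│♟ ♟ · · ♟ · ♟ ♟│7
6│· · · ♟ · ♟ · ·│6
5│· · ♟ · · · · ·│5
4│♙ · · · · · ♝ ·│4
3│· · · · · · · ♘│3
2│· ♙ ♙ ♙ ♙ ♙ · ♙│2
1│♖ ♘ ♗ ♕ ♔ ♗ · ♖│1
  ─────────────────
  a b c d e f g h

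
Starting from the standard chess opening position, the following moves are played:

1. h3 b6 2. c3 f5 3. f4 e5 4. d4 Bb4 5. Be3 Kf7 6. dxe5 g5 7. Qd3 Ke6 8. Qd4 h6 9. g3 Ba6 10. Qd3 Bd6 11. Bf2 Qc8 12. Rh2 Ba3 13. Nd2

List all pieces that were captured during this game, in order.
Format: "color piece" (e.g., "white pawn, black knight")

Tracking captures:
  dxe5: captured black pawn

black pawn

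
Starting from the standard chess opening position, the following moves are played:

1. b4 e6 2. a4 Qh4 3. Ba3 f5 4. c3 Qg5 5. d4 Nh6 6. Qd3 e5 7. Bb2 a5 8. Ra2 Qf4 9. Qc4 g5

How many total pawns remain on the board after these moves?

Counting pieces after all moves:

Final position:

  a b c d e f g h
  ─────────────────
8│♜ ♞ ♝ · ♚ ♝ · ♜│8
7│· ♟ ♟ ♟ · · · ♟│7
6│· · · · · · · ♞│6
5│♟ · · · ♟ ♟ ♟ ·│5
4│♙ ♙ ♕ ♙ · ♛ · ·│4
3│· · ♙ · · · · ·│3
2│♖ ♗ · · ♙ ♙ ♙ ♙│2
1│· ♘ · · ♔ ♗ ♘ ♖│1
  ─────────────────
  a b c d e f g h


16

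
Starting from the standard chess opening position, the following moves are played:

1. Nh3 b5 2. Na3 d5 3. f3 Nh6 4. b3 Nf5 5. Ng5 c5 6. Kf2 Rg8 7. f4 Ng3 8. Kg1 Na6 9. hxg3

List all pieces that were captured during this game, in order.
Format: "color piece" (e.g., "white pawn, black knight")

Tracking captures:
  hxg3: captured black knight

black knight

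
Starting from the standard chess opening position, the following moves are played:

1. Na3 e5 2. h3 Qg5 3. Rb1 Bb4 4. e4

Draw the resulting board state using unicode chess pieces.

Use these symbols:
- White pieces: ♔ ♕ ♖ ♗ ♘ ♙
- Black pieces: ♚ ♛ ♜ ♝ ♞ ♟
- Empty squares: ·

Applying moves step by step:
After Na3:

♜ ♞ ♝ ♛ ♚ ♝ ♞ ♜
♟ ♟ ♟ ♟ ♟ ♟ ♟ ♟
· · · · · · · ·
· · · · · · · ·
· · · · · · · ·
♘ · · · · · · ·
♙ ♙ ♙ ♙ ♙ ♙ ♙ ♙
♖ · ♗ ♕ ♔ ♗ ♘ ♖


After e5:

♜ ♞ ♝ ♛ ♚ ♝ ♞ ♜
♟ ♟ ♟ ♟ · ♟ ♟ ♟
· · · · · · · ·
· · · · ♟ · · ·
· · · · · · · ·
♘ · · · · · · ·
♙ ♙ ♙ ♙ ♙ ♙ ♙ ♙
♖ · ♗ ♕ ♔ ♗ ♘ ♖


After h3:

♜ ♞ ♝ ♛ ♚ ♝ ♞ ♜
♟ ♟ ♟ ♟ · ♟ ♟ ♟
· · · · · · · ·
· · · · ♟ · · ·
· · · · · · · ·
♘ · · · · · · ♙
♙ ♙ ♙ ♙ ♙ ♙ ♙ ·
♖ · ♗ ♕ ♔ ♗ ♘ ♖


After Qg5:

♜ ♞ ♝ · ♚ ♝ ♞ ♜
♟ ♟ ♟ ♟ · ♟ ♟ ♟
· · · · · · · ·
· · · · ♟ · ♛ ·
· · · · · · · ·
♘ · · · · · · ♙
♙ ♙ ♙ ♙ ♙ ♙ ♙ ·
♖ · ♗ ♕ ♔ ♗ ♘ ♖


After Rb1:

♜ ♞ ♝ · ♚ ♝ ♞ ♜
♟ ♟ ♟ ♟ · ♟ ♟ ♟
· · · · · · · ·
· · · · ♟ · ♛ ·
· · · · · · · ·
♘ · · · · · · ♙
♙ ♙ ♙ ♙ ♙ ♙ ♙ ·
· ♖ ♗ ♕ ♔ ♗ ♘ ♖


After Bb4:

♜ ♞ ♝ · ♚ · ♞ ♜
♟ ♟ ♟ ♟ · ♟ ♟ ♟
· · · · · · · ·
· · · · ♟ · ♛ ·
· ♝ · · · · · ·
♘ · · · · · · ♙
♙ ♙ ♙ ♙ ♙ ♙ ♙ ·
· ♖ ♗ ♕ ♔ ♗ ♘ ♖


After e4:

♜ ♞ ♝ · ♚ · ♞ ♜
♟ ♟ ♟ ♟ · ♟ ♟ ♟
· · · · · · · ·
· · · · ♟ · ♛ ·
· ♝ · · ♙ · · ·
♘ · · · · · · ♙
♙ ♙ ♙ ♙ · ♙ ♙ ·
· ♖ ♗ ♕ ♔ ♗ ♘ ♖



  a b c d e f g h
  ─────────────────
8│♜ ♞ ♝ · ♚ · ♞ ♜│8
7│♟ ♟ ♟ ♟ · ♟ ♟ ♟│7
6│· · · · · · · ·│6
5│· · · · ♟ · ♛ ·│5
4│· ♝ · · ♙ · · ·│4
3│♘ · · · · · · ♙│3
2│♙ ♙ ♙ ♙ · ♙ ♙ ·│2
1│· ♖ ♗ ♕ ♔ ♗ ♘ ♖│1
  ─────────────────
  a b c d e f g h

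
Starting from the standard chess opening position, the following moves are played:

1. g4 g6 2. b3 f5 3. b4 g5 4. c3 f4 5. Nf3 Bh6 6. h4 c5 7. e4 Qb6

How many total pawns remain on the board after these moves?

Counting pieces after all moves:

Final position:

  a b c d e f g h
  ─────────────────
8│♜ ♞ ♝ · ♚ · ♞ ♜│8
7│♟ ♟ · ♟ ♟ · · ♟│7
6│· ♛ · · · · · ♝│6
5│· · ♟ · · · ♟ ·│5
4│· ♙ · · ♙ ♟ ♙ ♙│4
3│· · ♙ · · ♘ · ·│3
2│♙ · · ♙ · ♙ · ·│2
1│♖ ♘ ♗ ♕ ♔ ♗ · ♖│1
  ─────────────────
  a b c d e f g h


16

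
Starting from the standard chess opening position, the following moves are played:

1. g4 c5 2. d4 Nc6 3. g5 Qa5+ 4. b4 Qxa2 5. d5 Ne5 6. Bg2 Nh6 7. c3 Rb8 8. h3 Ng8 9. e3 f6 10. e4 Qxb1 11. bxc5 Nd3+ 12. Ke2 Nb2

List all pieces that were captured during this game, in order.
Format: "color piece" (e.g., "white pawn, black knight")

Tracking captures:
  Qxa2: captured white pawn
  Qxb1: captured white knight
  bxc5: captured black pawn

white pawn, white knight, black pawn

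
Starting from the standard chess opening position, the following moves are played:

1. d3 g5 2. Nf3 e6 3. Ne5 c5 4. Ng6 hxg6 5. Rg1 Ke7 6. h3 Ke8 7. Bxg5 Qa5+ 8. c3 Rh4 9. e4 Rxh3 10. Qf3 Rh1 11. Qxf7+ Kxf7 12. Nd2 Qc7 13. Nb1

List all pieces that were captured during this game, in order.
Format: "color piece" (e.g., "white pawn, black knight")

Tracking captures:
  hxg6: captured white knight
  Bxg5: captured black pawn
  Rxh3: captured white pawn
  Qxf7+: captured black pawn
  Kxf7: captured white queen

white knight, black pawn, white pawn, black pawn, white queen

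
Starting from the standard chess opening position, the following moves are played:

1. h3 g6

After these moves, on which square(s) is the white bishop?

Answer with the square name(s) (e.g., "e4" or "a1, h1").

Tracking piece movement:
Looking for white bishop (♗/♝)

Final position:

  a b c d e f g h
  ─────────────────
8│♜ ♞ ♝ ♛ ♚ ♝ ♞ ♜│8
7│♟ ♟ ♟ ♟ ♟ ♟ · ♟│7
6│· · · · · · ♟ ·│6
5│· · · · · · · ·│5
4│· · · · · · · ·│4
3│· · · · · · · ♙│3
2│♙ ♙ ♙ ♙ ♙ ♙ ♙ ·│2
1│♖ ♘ ♗ ♕ ♔ ♗ ♘ ♖│1
  ─────────────────
  a b c d e f g h


c1, f1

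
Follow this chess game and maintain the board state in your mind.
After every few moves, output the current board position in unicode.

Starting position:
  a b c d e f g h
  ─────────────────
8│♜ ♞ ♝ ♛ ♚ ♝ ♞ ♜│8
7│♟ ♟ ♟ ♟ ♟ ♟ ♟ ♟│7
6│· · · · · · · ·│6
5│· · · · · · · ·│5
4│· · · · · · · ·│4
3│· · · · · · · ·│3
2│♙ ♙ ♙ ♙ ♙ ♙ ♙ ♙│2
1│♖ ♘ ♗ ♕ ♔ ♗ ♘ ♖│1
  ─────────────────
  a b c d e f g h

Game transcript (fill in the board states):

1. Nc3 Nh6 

  a b c d e f g h
  ─────────────────
8│♜ ♞ ♝ ♛ ♚ ♝ · ♜│8
7│♟ ♟ ♟ ♟ ♟ ♟ ♟ ♟│7
6│· · · · · · · ♞│6
5│· · · · · · · ·│5
4│· · · · · · · ·│4
3│· · ♘ · · · · ·│3
2│♙ ♙ ♙ ♙ ♙ ♙ ♙ ♙│2
1│♖ · ♗ ♕ ♔ ♗ ♘ ♖│1
  ─────────────────
  a b c d e f g h

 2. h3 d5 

  a b c d e f g h
  ─────────────────
8│♜ ♞ ♝ ♛ ♚ ♝ · ♜│8
7│♟ ♟ ♟ · ♟ ♟ ♟ ♟│7
6│· · · · · · · ♞│6
5│· · · ♟ · · · ·│5
4│· · · · · · · ·│4
3│· · ♘ · · · · ♙│3
2│♙ ♙ ♙ ♙ ♙ ♙ ♙ ·│2
1│♖ · ♗ ♕ ♔ ♗ ♘ ♖│1
  ─────────────────
  a b c d e f g h

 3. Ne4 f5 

  a b c d e f g h
  ─────────────────
8│♜ ♞ ♝ ♛ ♚ ♝ · ♜│8
7│♟ ♟ ♟ · ♟ · ♟ ♟│7
6│· · · · · · · ♞│6
5│· · · ♟ · ♟ · ·│5
4│· · · · ♘ · · ·│4
3│· · · · · · · ♙│3
2│♙ ♙ ♙ ♙ ♙ ♙ ♙ ·│2
1│♖ · ♗ ♕ ♔ ♗ ♘ ♖│1
  ─────────────────
  a b c d e f g h

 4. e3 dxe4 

  a b c d e f g h
  ─────────────────
8│♜ ♞ ♝ ♛ ♚ ♝ · ♜│8
7│♟ ♟ ♟ · ♟ · ♟ ♟│7
6│· · · · · · · ♞│6
5│· · · · · ♟ · ·│5
4│· · · · ♟ · · ·│4
3│· · · · ♙ · · ♙│3
2│♙ ♙ ♙ ♙ · ♙ ♙ ·│2
1│♖ · ♗ ♕ ♔ ♗ ♘ ♖│1
  ─────────────────
  a b c d e f g h

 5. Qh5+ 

  a b c d e f g h
  ─────────────────
8│♜ ♞ ♝ ♛ ♚ ♝ · ♜│8
7│♟ ♟ ♟ · ♟ · ♟ ♟│7
6│· · · · · · · ♞│6
5│· · · · · ♟ · ♕│5
4│· · · · ♟ · · ·│4
3│· · · · ♙ · · ♙│3
2│♙ ♙ ♙ ♙ · ♙ ♙ ·│2
1│♖ · ♗ · ♔ ♗ ♘ ♖│1
  ─────────────────
  a b c d e f g h


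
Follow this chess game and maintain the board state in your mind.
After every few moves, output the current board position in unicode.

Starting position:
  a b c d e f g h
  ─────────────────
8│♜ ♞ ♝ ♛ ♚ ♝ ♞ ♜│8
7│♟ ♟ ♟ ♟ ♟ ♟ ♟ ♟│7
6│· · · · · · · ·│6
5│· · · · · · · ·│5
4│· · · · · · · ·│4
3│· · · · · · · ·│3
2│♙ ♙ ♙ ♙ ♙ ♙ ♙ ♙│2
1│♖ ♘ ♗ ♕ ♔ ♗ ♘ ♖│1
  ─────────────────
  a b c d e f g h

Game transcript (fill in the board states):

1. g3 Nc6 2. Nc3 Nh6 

  a b c d e f g h
  ─────────────────
8│♜ · ♝ ♛ ♚ ♝ · ♜│8
7│♟ ♟ ♟ ♟ ♟ ♟ ♟ ♟│7
6│· · ♞ · · · · ♞│6
5│· · · · · · · ·│5
4│· · · · · · · ·│4
3│· · ♘ · · · ♙ ·│3
2│♙ ♙ ♙ ♙ ♙ ♙ · ♙│2
1│♖ · ♗ ♕ ♔ ♗ ♘ ♖│1
  ─────────────────
  a b c d e f g h

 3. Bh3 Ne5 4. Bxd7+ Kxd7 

  a b c d e f g h
  ─────────────────
8│♜ · ♝ ♛ · ♝ · ♜│8
7│♟ ♟ ♟ ♚ ♟ ♟ ♟ ♟│7
6│· · · · · · · ♞│6
5│· · · · ♞ · · ·│5
4│· · · · · · · ·│4
3│· · ♘ · · · ♙ ·│3
2│♙ ♙ ♙ ♙ ♙ ♙ · ♙│2
1│♖ · ♗ ♕ ♔ · ♘ ♖│1
  ─────────────────
  a b c d e f g h

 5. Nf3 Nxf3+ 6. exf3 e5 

  a b c d e f g h
  ─────────────────
8│♜ · ♝ ♛ · ♝ · ♜│8
7│♟ ♟ ♟ ♚ · ♟ ♟ ♟│7
6│· · · · · · · ♞│6
5│· · · · ♟ · · ·│5
4│· · · · · · · ·│4
3│· · ♘ · · ♙ ♙ ·│3
2│♙ ♙ ♙ ♙ · ♙ · ♙│2
1│♖ · ♗ ♕ ♔ · · ♖│1
  ─────────────────
  a b c d e f g h

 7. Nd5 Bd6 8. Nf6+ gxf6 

  a b c d e f g h
  ─────────────────
8│♜ · ♝ ♛ · · · ♜│8
7│♟ ♟ ♟ ♚ · ♟ · ♟│7
6│· · · ♝ · ♟ · ♞│6
5│· · · · ♟ · · ·│5
4│· · · · · · · ·│4
3│· · · · · ♙ ♙ ·│3
2│♙ ♙ ♙ ♙ · ♙ · ♙│2
1│♖ · ♗ ♕ ♔ · · ♖│1
  ─────────────────
  a b c d e f g h

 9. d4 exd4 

  a b c d e f g h
  ─────────────────
8│♜ · ♝ ♛ · · · ♜│8
7│♟ ♟ ♟ ♚ · ♟ · ♟│7
6│· · · ♝ · ♟ · ♞│6
5│· · · · · · · ·│5
4│· · · ♟ · · · ·│4
3│· · · · · ♙ ♙ ·│3
2│♙ ♙ ♙ · · ♙ · ♙│2
1│♖ · ♗ ♕ ♔ · · ♖│1
  ─────────────────
  a b c d e f g h


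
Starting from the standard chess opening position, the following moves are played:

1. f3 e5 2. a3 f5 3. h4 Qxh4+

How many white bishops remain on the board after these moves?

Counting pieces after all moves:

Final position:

  a b c d e f g h
  ─────────────────
8│♜ ♞ ♝ · ♚ ♝ ♞ ♜│8
7│♟ ♟ ♟ ♟ · · ♟ ♟│7
6│· · · · · · · ·│6
5│· · · · ♟ ♟ · ·│5
4│· · · · · · · ♛│4
3│♙ · · · · ♙ · ·│3
2│· ♙ ♙ ♙ ♙ · ♙ ·│2
1│♖ ♘ ♗ ♕ ♔ ♗ ♘ ♖│1
  ─────────────────
  a b c d e f g h


2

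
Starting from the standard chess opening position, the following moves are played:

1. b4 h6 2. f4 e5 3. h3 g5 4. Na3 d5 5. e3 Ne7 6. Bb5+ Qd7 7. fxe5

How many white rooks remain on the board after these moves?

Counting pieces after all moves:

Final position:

  a b c d e f g h
  ─────────────────
8│♜ ♞ ♝ · ♚ ♝ · ♜│8
7│♟ ♟ ♟ ♛ ♞ ♟ · ·│7
6│· · · · · · · ♟│6
5│· ♗ · ♟ ♙ · ♟ ·│5
4│· ♙ · · · · · ·│4
3│♘ · · · ♙ · · ♙│3
2│♙ · ♙ ♙ · · ♙ ·│2
1│♖ · ♗ ♕ ♔ · ♘ ♖│1
  ─────────────────
  a b c d e f g h


2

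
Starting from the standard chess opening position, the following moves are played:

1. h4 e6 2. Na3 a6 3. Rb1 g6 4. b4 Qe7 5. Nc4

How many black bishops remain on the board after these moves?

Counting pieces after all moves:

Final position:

  a b c d e f g h
  ─────────────────
8│♜ ♞ ♝ · ♚ ♝ ♞ ♜│8
7│· ♟ ♟ ♟ ♛ ♟ · ♟│7
6│♟ · · · ♟ · ♟ ·│6
5│· · · · · · · ·│5
4│· ♙ ♘ · · · · ♙│4
3│· · · · · · · ·│3
2│♙ · ♙ ♙ ♙ ♙ ♙ ·│2
1│· ♖ ♗ ♕ ♔ ♗ ♘ ♖│1
  ─────────────────
  a b c d e f g h


2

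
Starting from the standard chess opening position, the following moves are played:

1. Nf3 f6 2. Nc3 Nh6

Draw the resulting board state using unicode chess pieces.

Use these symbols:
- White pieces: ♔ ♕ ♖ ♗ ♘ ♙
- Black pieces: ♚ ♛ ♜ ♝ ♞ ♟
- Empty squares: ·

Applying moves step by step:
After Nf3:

♜ ♞ ♝ ♛ ♚ ♝ ♞ ♜
♟ ♟ ♟ ♟ ♟ ♟ ♟ ♟
· · · · · · · ·
· · · · · · · ·
· · · · · · · ·
· · · · · ♘ · ·
♙ ♙ ♙ ♙ ♙ ♙ ♙ ♙
♖ ♘ ♗ ♕ ♔ ♗ · ♖


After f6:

♜ ♞ ♝ ♛ ♚ ♝ ♞ ♜
♟ ♟ ♟ ♟ ♟ · ♟ ♟
· · · · · ♟ · ·
· · · · · · · ·
· · · · · · · ·
· · · · · ♘ · ·
♙ ♙ ♙ ♙ ♙ ♙ ♙ ♙
♖ ♘ ♗ ♕ ♔ ♗ · ♖


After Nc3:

♜ ♞ ♝ ♛ ♚ ♝ ♞ ♜
♟ ♟ ♟ ♟ ♟ · ♟ ♟
· · · · · ♟ · ·
· · · · · · · ·
· · · · · · · ·
· · ♘ · · ♘ · ·
♙ ♙ ♙ ♙ ♙ ♙ ♙ ♙
♖ · ♗ ♕ ♔ ♗ · ♖


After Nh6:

♜ ♞ ♝ ♛ ♚ ♝ · ♜
♟ ♟ ♟ ♟ ♟ · ♟ ♟
· · · · · ♟ · ♞
· · · · · · · ·
· · · · · · · ·
· · ♘ · · ♘ · ·
♙ ♙ ♙ ♙ ♙ ♙ ♙ ♙
♖ · ♗ ♕ ♔ ♗ · ♖



  a b c d e f g h
  ─────────────────
8│♜ ♞ ♝ ♛ ♚ ♝ · ♜│8
7│♟ ♟ ♟ ♟ ♟ · ♟ ♟│7
6│· · · · · ♟ · ♞│6
5│· · · · · · · ·│5
4│· · · · · · · ·│4
3│· · ♘ · · ♘ · ·│3
2│♙ ♙ ♙ ♙ ♙ ♙ ♙ ♙│2
1│♖ · ♗ ♕ ♔ ♗ · ♖│1
  ─────────────────
  a b c d e f g h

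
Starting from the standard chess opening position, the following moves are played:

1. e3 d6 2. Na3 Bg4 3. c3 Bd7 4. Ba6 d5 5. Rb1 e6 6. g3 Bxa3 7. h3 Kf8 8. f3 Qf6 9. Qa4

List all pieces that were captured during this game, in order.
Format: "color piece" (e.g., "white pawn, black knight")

Tracking captures:
  Bxa3: captured white knight

white knight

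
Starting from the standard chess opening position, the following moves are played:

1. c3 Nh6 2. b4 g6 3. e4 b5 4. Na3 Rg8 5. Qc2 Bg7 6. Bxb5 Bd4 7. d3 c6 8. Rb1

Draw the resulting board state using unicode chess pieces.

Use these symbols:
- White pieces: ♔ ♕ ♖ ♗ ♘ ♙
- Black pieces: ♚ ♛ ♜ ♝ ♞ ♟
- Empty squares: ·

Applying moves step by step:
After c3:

♜ ♞ ♝ ♛ ♚ ♝ ♞ ♜
♟ ♟ ♟ ♟ ♟ ♟ ♟ ♟
· · · · · · · ·
· · · · · · · ·
· · · · · · · ·
· · ♙ · · · · ·
♙ ♙ · ♙ ♙ ♙ ♙ ♙
♖ ♘ ♗ ♕ ♔ ♗ ♘ ♖


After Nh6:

♜ ♞ ♝ ♛ ♚ ♝ · ♜
♟ ♟ ♟ ♟ ♟ ♟ ♟ ♟
· · · · · · · ♞
· · · · · · · ·
· · · · · · · ·
· · ♙ · · · · ·
♙ ♙ · ♙ ♙ ♙ ♙ ♙
♖ ♘ ♗ ♕ ♔ ♗ ♘ ♖


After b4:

♜ ♞ ♝ ♛ ♚ ♝ · ♜
♟ ♟ ♟ ♟ ♟ ♟ ♟ ♟
· · · · · · · ♞
· · · · · · · ·
· ♙ · · · · · ·
· · ♙ · · · · ·
♙ · · ♙ ♙ ♙ ♙ ♙
♖ ♘ ♗ ♕ ♔ ♗ ♘ ♖


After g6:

♜ ♞ ♝ ♛ ♚ ♝ · ♜
♟ ♟ ♟ ♟ ♟ ♟ · ♟
· · · · · · ♟ ♞
· · · · · · · ·
· ♙ · · · · · ·
· · ♙ · · · · ·
♙ · · ♙ ♙ ♙ ♙ ♙
♖ ♘ ♗ ♕ ♔ ♗ ♘ ♖


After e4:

♜ ♞ ♝ ♛ ♚ ♝ · ♜
♟ ♟ ♟ ♟ ♟ ♟ · ♟
· · · · · · ♟ ♞
· · · · · · · ·
· ♙ · · ♙ · · ·
· · ♙ · · · · ·
♙ · · ♙ · ♙ ♙ ♙
♖ ♘ ♗ ♕ ♔ ♗ ♘ ♖


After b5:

♜ ♞ ♝ ♛ ♚ ♝ · ♜
♟ · ♟ ♟ ♟ ♟ · ♟
· · · · · · ♟ ♞
· ♟ · · · · · ·
· ♙ · · ♙ · · ·
· · ♙ · · · · ·
♙ · · ♙ · ♙ ♙ ♙
♖ ♘ ♗ ♕ ♔ ♗ ♘ ♖


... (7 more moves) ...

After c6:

♜ ♞ ♝ ♛ ♚ · ♜ ·
♟ · · ♟ ♟ ♟ · ♟
· · ♟ · · · ♟ ♞
· ♗ · · · · · ·
· ♙ · ♝ ♙ · · ·
♘ · ♙ ♙ · · · ·
♙ · ♕ · · ♙ ♙ ♙
♖ · ♗ · ♔ · ♘ ♖


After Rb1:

♜ ♞ ♝ ♛ ♚ · ♜ ·
♟ · · ♟ ♟ ♟ · ♟
· · ♟ · · · ♟ ♞
· ♗ · · · · · ·
· ♙ · ♝ ♙ · · ·
♘ · ♙ ♙ · · · ·
♙ · ♕ · · ♙ ♙ ♙
· ♖ ♗ · ♔ · ♘ ♖



  a b c d e f g h
  ─────────────────
8│♜ ♞ ♝ ♛ ♚ · ♜ ·│8
7│♟ · · ♟ ♟ ♟ · ♟│7
6│· · ♟ · · · ♟ ♞│6
5│· ♗ · · · · · ·│5
4│· ♙ · ♝ ♙ · · ·│4
3│♘ · ♙ ♙ · · · ·│3
2│♙ · ♕ · · ♙ ♙ ♙│2
1│· ♖ ♗ · ♔ · ♘ ♖│1
  ─────────────────
  a b c d e f g h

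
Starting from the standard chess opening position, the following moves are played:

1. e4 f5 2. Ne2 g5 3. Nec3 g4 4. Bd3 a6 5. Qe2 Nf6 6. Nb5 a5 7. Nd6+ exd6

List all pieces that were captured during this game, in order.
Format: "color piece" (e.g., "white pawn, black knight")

Tracking captures:
  exd6: captured white knight

white knight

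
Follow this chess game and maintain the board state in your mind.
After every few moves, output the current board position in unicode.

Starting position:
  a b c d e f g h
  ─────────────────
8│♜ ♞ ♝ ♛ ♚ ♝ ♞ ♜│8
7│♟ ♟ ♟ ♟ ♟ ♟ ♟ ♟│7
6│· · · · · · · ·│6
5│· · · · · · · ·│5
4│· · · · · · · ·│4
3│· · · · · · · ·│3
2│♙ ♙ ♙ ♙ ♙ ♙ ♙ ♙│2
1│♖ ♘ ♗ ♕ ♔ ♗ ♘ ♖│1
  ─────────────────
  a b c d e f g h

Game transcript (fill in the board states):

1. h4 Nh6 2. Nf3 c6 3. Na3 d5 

  a b c d e f g h
  ─────────────────
8│♜ ♞ ♝ ♛ ♚ ♝ · ♜│8
7│♟ ♟ · · ♟ ♟ ♟ ♟│7
6│· · ♟ · · · · ♞│6
5│· · · ♟ · · · ·│5
4│· · · · · · · ♙│4
3│♘ · · · · ♘ · ·│3
2│♙ ♙ ♙ ♙ ♙ ♙ ♙ ·│2
1│♖ · ♗ ♕ ♔ ♗ · ♖│1
  ─────────────────
  a b c d e f g h

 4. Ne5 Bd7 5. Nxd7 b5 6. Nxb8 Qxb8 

  a b c d e f g h
  ─────────────────
8│♜ ♛ · · ♚ ♝ · ♜│8
7│♟ · · · ♟ ♟ ♟ ♟│7
6│· · ♟ · · · · ♞│6
5│· ♟ · ♟ · · · ·│5
4│· · · · · · · ♙│4
3│♘ · · · · · · ·│3
2│♙ ♙ ♙ ♙ ♙ ♙ ♙ ·│2
1│♖ · ♗ ♕ ♔ ♗ · ♖│1
  ─────────────────
  a b c d e f g h

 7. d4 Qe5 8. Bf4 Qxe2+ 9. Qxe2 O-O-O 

  a b c d e f g h
  ─────────────────
8│· · ♚ ♜ · ♝ · ♜│8
7│♟ · · · ♟ ♟ ♟ ♟│7
6│· · ♟ · · · · ♞│6
5│· ♟ · ♟ · · · ·│5
4│· · · ♙ · ♗ · ♙│4
3│♘ · · · · · · ·│3
2│♙ ♙ ♙ · ♕ ♙ ♙ ·│2
1│♖ · · · ♔ ♗ · ♖│1
  ─────────────────
  a b c d e f g h

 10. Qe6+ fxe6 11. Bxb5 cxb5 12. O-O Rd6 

  a b c d e f g h
  ─────────────────
8│· · ♚ · · ♝ · ♜│8
7│♟ · · · ♟ · ♟ ♟│7
6│· · · ♜ ♟ · · ♞│6
5│· ♟ · ♟ · · · ·│5
4│· · · ♙ · ♗ · ♙│4
3│♘ · · · · · · ·│3
2│♙ ♙ ♙ · · ♙ ♙ ·│2
1│♖ · · · · ♖ ♔ ·│1
  ─────────────────
  a b c d e f g h

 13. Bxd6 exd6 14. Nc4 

  a b c d e f g h
  ─────────────────
8│· · ♚ · · ♝ · ♜│8
7│♟ · · · · · ♟ ♟│7
6│· · · ♟ ♟ · · ♞│6
5│· ♟ · ♟ · · · ·│5
4│· · ♘ ♙ · · · ♙│4
3│· · · · · · · ·│3
2│♙ ♙ ♙ · · ♙ ♙ ·│2
1│♖ · · · · ♖ ♔ ·│1
  ─────────────────
  a b c d e f g h


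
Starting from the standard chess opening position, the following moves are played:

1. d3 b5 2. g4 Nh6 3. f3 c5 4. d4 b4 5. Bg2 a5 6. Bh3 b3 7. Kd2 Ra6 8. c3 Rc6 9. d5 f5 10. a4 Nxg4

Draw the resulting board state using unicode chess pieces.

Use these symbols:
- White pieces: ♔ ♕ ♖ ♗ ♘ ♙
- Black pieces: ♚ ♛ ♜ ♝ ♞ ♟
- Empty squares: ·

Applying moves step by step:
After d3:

♜ ♞ ♝ ♛ ♚ ♝ ♞ ♜
♟ ♟ ♟ ♟ ♟ ♟ ♟ ♟
· · · · · · · ·
· · · · · · · ·
· · · · · · · ·
· · · ♙ · · · ·
♙ ♙ ♙ · ♙ ♙ ♙ ♙
♖ ♘ ♗ ♕ ♔ ♗ ♘ ♖


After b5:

♜ ♞ ♝ ♛ ♚ ♝ ♞ ♜
♟ · ♟ ♟ ♟ ♟ ♟ ♟
· · · · · · · ·
· ♟ · · · · · ·
· · · · · · · ·
· · · ♙ · · · ·
♙ ♙ ♙ · ♙ ♙ ♙ ♙
♖ ♘ ♗ ♕ ♔ ♗ ♘ ♖


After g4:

♜ ♞ ♝ ♛ ♚ ♝ ♞ ♜
♟ · ♟ ♟ ♟ ♟ ♟ ♟
· · · · · · · ·
· ♟ · · · · · ·
· · · · · · ♙ ·
· · · ♙ · · · ·
♙ ♙ ♙ · ♙ ♙ · ♙
♖ ♘ ♗ ♕ ♔ ♗ ♘ ♖


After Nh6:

♜ ♞ ♝ ♛ ♚ ♝ · ♜
♟ · ♟ ♟ ♟ ♟ ♟ ♟
· · · · · · · ♞
· ♟ · · · · · ·
· · · · · · ♙ ·
· · · ♙ · · · ·
♙ ♙ ♙ · ♙ ♙ · ♙
♖ ♘ ♗ ♕ ♔ ♗ ♘ ♖


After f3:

♜ ♞ ♝ ♛ ♚ ♝ · ♜
♟ · ♟ ♟ ♟ ♟ ♟ ♟
· · · · · · · ♞
· ♟ · · · · · ·
· · · · · · ♙ ·
· · · ♙ · ♙ · ·
♙ ♙ ♙ · ♙ · · ♙
♖ ♘ ♗ ♕ ♔ ♗ ♘ ♖


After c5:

♜ ♞ ♝ ♛ ♚ ♝ · ♜
♟ · · ♟ ♟ ♟ ♟ ♟
· · · · · · · ♞
· ♟ ♟ · · · · ·
· · · · · · ♙ ·
· · · ♙ · ♙ · ·
♙ ♙ ♙ · ♙ · · ♙
♖ ♘ ♗ ♕ ♔ ♗ ♘ ♖


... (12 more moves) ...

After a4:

· ♞ ♝ ♛ ♚ ♝ · ♜
· · · ♟ ♟ · ♟ ♟
· · ♜ · · · · ♞
♟ · ♟ ♙ · ♟ · ·
♙ · · · · · ♙ ·
· ♟ ♙ · · ♙ · ♗
· ♙ · ♔ ♙ · · ♙
♖ ♘ ♗ ♕ · · ♘ ♖


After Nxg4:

· ♞ ♝ ♛ ♚ ♝ · ♜
· · · ♟ ♟ · ♟ ♟
· · ♜ · · · · ·
♟ · ♟ ♙ · ♟ · ·
♙ · · · · · ♞ ·
· ♟ ♙ · · ♙ · ♗
· ♙ · ♔ ♙ · · ♙
♖ ♘ ♗ ♕ · · ♘ ♖



  a b c d e f g h
  ─────────────────
8│· ♞ ♝ ♛ ♚ ♝ · ♜│8
7│· · · ♟ ♟ · ♟ ♟│7
6│· · ♜ · · · · ·│6
5│♟ · ♟ ♙ · ♟ · ·│5
4│♙ · · · · · ♞ ·│4
3│· ♟ ♙ · · ♙ · ♗│3
2│· ♙ · ♔ ♙ · · ♙│2
1│♖ ♘ ♗ ♕ · · ♘ ♖│1
  ─────────────────
  a b c d e f g h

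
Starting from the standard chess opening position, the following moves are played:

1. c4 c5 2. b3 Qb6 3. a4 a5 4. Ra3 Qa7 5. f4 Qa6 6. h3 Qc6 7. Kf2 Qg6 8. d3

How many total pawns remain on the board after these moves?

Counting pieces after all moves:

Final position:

  a b c d e f g h
  ─────────────────
8│♜ ♞ ♝ · ♚ ♝ ♞ ♜│8
7│· ♟ · ♟ ♟ ♟ ♟ ♟│7
6│· · · · · · ♛ ·│6
5│♟ · ♟ · · · · ·│5
4│♙ · ♙ · · ♙ · ·│4
3│♖ ♙ · ♙ · · · ♙│3
2│· · · · ♙ ♔ ♙ ·│2
1│· ♘ ♗ ♕ · ♗ ♘ ♖│1
  ─────────────────
  a b c d e f g h


16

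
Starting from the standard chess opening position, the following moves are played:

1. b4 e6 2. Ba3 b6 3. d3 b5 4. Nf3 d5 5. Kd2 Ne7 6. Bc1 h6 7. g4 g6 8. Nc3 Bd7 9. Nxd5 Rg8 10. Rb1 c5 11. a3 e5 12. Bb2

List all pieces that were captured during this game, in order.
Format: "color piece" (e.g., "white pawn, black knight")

Tracking captures:
  Nxd5: captured black pawn

black pawn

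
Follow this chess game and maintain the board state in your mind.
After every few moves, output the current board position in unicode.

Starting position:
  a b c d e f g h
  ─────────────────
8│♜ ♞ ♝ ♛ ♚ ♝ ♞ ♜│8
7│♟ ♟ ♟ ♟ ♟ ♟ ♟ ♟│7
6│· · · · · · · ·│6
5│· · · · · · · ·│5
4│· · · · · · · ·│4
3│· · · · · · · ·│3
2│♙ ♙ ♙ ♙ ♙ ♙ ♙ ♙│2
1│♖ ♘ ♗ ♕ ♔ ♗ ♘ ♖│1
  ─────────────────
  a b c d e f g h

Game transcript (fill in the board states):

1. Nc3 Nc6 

  a b c d e f g h
  ─────────────────
8│♜ · ♝ ♛ ♚ ♝ ♞ ♜│8
7│♟ ♟ ♟ ♟ ♟ ♟ ♟ ♟│7
6│· · ♞ · · · · ·│6
5│· · · · · · · ·│5
4│· · · · · · · ·│4
3│· · ♘ · · · · ·│3
2│♙ ♙ ♙ ♙ ♙ ♙ ♙ ♙│2
1│♖ · ♗ ♕ ♔ ♗ ♘ ♖│1
  ─────────────────
  a b c d e f g h

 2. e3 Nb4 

  a b c d e f g h
  ─────────────────
8│♜ · ♝ ♛ ♚ ♝ ♞ ♜│8
7│♟ ♟ ♟ ♟ ♟ ♟ ♟ ♟│7
6│· · · · · · · ·│6
5│· · · · · · · ·│5
4│· ♞ · · · · · ·│4
3│· · ♘ · ♙ · · ·│3
2│♙ ♙ ♙ ♙ · ♙ ♙ ♙│2
1│♖ · ♗ ♕ ♔ ♗ ♘ ♖│1
  ─────────────────
  a b c d e f g h

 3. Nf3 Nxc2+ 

  a b c d e f g h
  ─────────────────
8│♜ · ♝ ♛ ♚ ♝ ♞ ♜│8
7│♟ ♟ ♟ ♟ ♟ ♟ ♟ ♟│7
6│· · · · · · · ·│6
5│· · · · · · · ·│5
4│· · · · · · · ·│4
3│· · ♘ · ♙ ♘ · ·│3
2│♙ ♙ ♞ ♙ · ♙ ♙ ♙│2
1│♖ · ♗ ♕ ♔ ♗ · ♖│1
  ─────────────────
  a b c d e f g h

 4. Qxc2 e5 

  a b c d e f g h
  ─────────────────
8│♜ · ♝ ♛ ♚ ♝ ♞ ♜│8
7│♟ ♟ ♟ ♟ · ♟ ♟ ♟│7
6│· · · · · · · ·│6
5│· · · · ♟ · · ·│5
4│· · · · · · · ·│4
3│· · ♘ · ♙ ♘ · ·│3
2│♙ ♙ ♕ ♙ · ♙ ♙ ♙│2
1│♖ · ♗ · ♔ ♗ · ♖│1
  ─────────────────
  a b c d e f g h

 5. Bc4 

  a b c d e f g h
  ─────────────────
8│♜ · ♝ ♛ ♚ ♝ ♞ ♜│8
7│♟ ♟ ♟ ♟ · ♟ ♟ ♟│7
6│· · · · · · · ·│6
5│· · · · ♟ · · ·│5
4│· · ♗ · · · · ·│4
3│· · ♘ · ♙ ♘ · ·│3
2│♙ ♙ ♕ ♙ · ♙ ♙ ♙│2
1│♖ · ♗ · ♔ · · ♖│1
  ─────────────────
  a b c d e f g h


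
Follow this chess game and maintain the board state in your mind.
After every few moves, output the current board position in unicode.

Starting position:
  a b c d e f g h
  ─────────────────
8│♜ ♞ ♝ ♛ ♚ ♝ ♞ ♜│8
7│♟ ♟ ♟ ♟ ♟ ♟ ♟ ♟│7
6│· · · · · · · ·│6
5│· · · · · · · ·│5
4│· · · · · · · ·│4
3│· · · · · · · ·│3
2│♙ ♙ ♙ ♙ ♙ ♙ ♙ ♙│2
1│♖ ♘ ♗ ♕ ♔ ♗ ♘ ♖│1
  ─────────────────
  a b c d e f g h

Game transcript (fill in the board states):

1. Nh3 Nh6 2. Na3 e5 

  a b c d e f g h
  ─────────────────
8│♜ ♞ ♝ ♛ ♚ ♝ · ♜│8
7│♟ ♟ ♟ ♟ · ♟ ♟ ♟│7
6│· · · · · · · ♞│6
5│· · · · ♟ · · ·│5
4│· · · · · · · ·│4
3│♘ · · · · · · ♘│3
2│♙ ♙ ♙ ♙ ♙ ♙ ♙ ♙│2
1│♖ · ♗ ♕ ♔ ♗ · ♖│1
  ─────────────────
  a b c d e f g h

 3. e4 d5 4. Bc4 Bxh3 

  a b c d e f g h
  ─────────────────
8│♜ ♞ · ♛ ♚ ♝ · ♜│8
7│♟ ♟ ♟ · · ♟ ♟ ♟│7
6│· · · · · · · ♞│6
5│· · · ♟ ♟ · · ·│5
4│· · ♗ · ♙ · · ·│4
3│♘ · · · · · · ♝│3
2│♙ ♙ ♙ ♙ · ♙ ♙ ♙│2
1│♖ · ♗ ♕ ♔ · · ♖│1
  ─────────────────
  a b c d e f g h

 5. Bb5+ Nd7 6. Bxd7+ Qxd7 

  a b c d e f g h
  ─────────────────
8│♜ · · · ♚ ♝ · ♜│8
7│♟ ♟ ♟ ♛ · ♟ ♟ ♟│7
6│· · · · · · · ♞│6
5│· · · ♟ ♟ · · ·│5
4│· · · · ♙ · · ·│4
3│♘ · · · · · · ♝│3
2│♙ ♙ ♙ ♙ · ♙ ♙ ♙│2
1│♖ · ♗ ♕ ♔ · · ♖│1
  ─────────────────
  a b c d e f g h

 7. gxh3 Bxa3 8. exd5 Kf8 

  a b c d e f g h
  ─────────────────
8│♜ · · · · ♚ · ♜│8
7│♟ ♟ ♟ ♛ · ♟ ♟ ♟│7
6│· · · · · · · ♞│6
5│· · · ♙ ♟ · · ·│5
4│· · · · · · · ·│4
3│♝ · · · · · · ♙│3
2│♙ ♙ ♙ ♙ · ♙ · ♙│2
1│♖ · ♗ ♕ ♔ · · ♖│1
  ─────────────────
  a b c d e f g h

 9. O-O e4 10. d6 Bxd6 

  a b c d e f g h
  ─────────────────
8│♜ · · · · ♚ · ♜│8
7│♟ ♟ ♟ ♛ · ♟ ♟ ♟│7
6│· · · ♝ · · · ♞│6
5│· · · · · · · ·│5
4│· · · · ♟ · · ·│4
3│· · · · · · · ♙│3
2│♙ ♙ ♙ ♙ · ♙ · ♙│2
1│♖ · ♗ ♕ · ♖ ♔ ·│1
  ─────────────────
  a b c d e f g h



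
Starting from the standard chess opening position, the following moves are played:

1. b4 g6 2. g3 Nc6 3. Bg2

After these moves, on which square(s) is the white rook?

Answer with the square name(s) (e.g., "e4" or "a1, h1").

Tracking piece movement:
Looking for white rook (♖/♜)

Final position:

  a b c d e f g h
  ─────────────────
8│♜ · ♝ ♛ ♚ ♝ ♞ ♜│8
7│♟ ♟ ♟ ♟ ♟ ♟ · ♟│7
6│· · ♞ · · · ♟ ·│6
5│· · · · · · · ·│5
4│· ♙ · · · · · ·│4
3│· · · · · · ♙ ·│3
2│♙ · ♙ ♙ ♙ ♙ ♗ ♙│2
1│♖ ♘ ♗ ♕ ♔ · ♘ ♖│1
  ─────────────────
  a b c d e f g h


a1, h1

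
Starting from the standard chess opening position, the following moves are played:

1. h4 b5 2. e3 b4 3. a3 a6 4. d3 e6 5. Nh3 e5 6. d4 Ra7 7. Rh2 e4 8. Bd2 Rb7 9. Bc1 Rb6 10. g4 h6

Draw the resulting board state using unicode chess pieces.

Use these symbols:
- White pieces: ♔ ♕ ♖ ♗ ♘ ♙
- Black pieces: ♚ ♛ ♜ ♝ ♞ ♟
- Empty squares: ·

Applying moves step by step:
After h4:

♜ ♞ ♝ ♛ ♚ ♝ ♞ ♜
♟ ♟ ♟ ♟ ♟ ♟ ♟ ♟
· · · · · · · ·
· · · · · · · ·
· · · · · · · ♙
· · · · · · · ·
♙ ♙ ♙ ♙ ♙ ♙ ♙ ·
♖ ♘ ♗ ♕ ♔ ♗ ♘ ♖


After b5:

♜ ♞ ♝ ♛ ♚ ♝ ♞ ♜
♟ · ♟ ♟ ♟ ♟ ♟ ♟
· · · · · · · ·
· ♟ · · · · · ·
· · · · · · · ♙
· · · · · · · ·
♙ ♙ ♙ ♙ ♙ ♙ ♙ ·
♖ ♘ ♗ ♕ ♔ ♗ ♘ ♖


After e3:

♜ ♞ ♝ ♛ ♚ ♝ ♞ ♜
♟ · ♟ ♟ ♟ ♟ ♟ ♟
· · · · · · · ·
· ♟ · · · · · ·
· · · · · · · ♙
· · · · ♙ · · ·
♙ ♙ ♙ ♙ · ♙ ♙ ·
♖ ♘ ♗ ♕ ♔ ♗ ♘ ♖


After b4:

♜ ♞ ♝ ♛ ♚ ♝ ♞ ♜
♟ · ♟ ♟ ♟ ♟ ♟ ♟
· · · · · · · ·
· · · · · · · ·
· ♟ · · · · · ♙
· · · · ♙ · · ·
♙ ♙ ♙ ♙ · ♙ ♙ ·
♖ ♘ ♗ ♕ ♔ ♗ ♘ ♖


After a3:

♜ ♞ ♝ ♛ ♚ ♝ ♞ ♜
♟ · ♟ ♟ ♟ ♟ ♟ ♟
· · · · · · · ·
· · · · · · · ·
· ♟ · · · · · ♙
♙ · · · ♙ · · ·
· ♙ ♙ ♙ · ♙ ♙ ·
♖ ♘ ♗ ♕ ♔ ♗ ♘ ♖


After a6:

♜ ♞ ♝ ♛ ♚ ♝ ♞ ♜
· · ♟ ♟ ♟ ♟ ♟ ♟
♟ · · · · · · ·
· · · · · · · ·
· ♟ · · · · · ♙
♙ · · · ♙ · · ·
· ♙ ♙ ♙ · ♙ ♙ ·
♖ ♘ ♗ ♕ ♔ ♗ ♘ ♖


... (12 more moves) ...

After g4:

· ♞ ♝ ♛ ♚ ♝ ♞ ♜
· · ♟ ♟ · ♟ ♟ ♟
♟ ♜ · · · · · ·
· · · · · · · ·
· ♟ · ♙ ♟ · ♙ ♙
♙ · · · ♙ · · ♘
· ♙ ♙ · · ♙ · ♖
♖ ♘ ♗ ♕ ♔ ♗ · ·


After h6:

· ♞ ♝ ♛ ♚ ♝ ♞ ♜
· · ♟ ♟ · ♟ ♟ ·
♟ ♜ · · · · · ♟
· · · · · · · ·
· ♟ · ♙ ♟ · ♙ ♙
♙ · · · ♙ · · ♘
· ♙ ♙ · · ♙ · ♖
♖ ♘ ♗ ♕ ♔ ♗ · ·



  a b c d e f g h
  ─────────────────
8│· ♞ ♝ ♛ ♚ ♝ ♞ ♜│8
7│· · ♟ ♟ · ♟ ♟ ·│7
6│♟ ♜ · · · · · ♟│6
5│· · · · · · · ·│5
4│· ♟ · ♙ ♟ · ♙ ♙│4
3│♙ · · · ♙ · · ♘│3
2│· ♙ ♙ · · ♙ · ♖│2
1│♖ ♘ ♗ ♕ ♔ ♗ · ·│1
  ─────────────────
  a b c d e f g h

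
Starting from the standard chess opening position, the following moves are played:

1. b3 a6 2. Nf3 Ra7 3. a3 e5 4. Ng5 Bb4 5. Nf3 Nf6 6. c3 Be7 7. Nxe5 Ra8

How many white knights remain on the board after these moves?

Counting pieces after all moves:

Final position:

  a b c d e f g h
  ─────────────────
8│♜ ♞ ♝ ♛ ♚ · · ♜│8
7│· ♟ ♟ ♟ ♝ ♟ ♟ ♟│7
6│♟ · · · · ♞ · ·│6
5│· · · · ♘ · · ·│5
4│· · · · · · · ·│4
3│♙ ♙ ♙ · · · · ·│3
2│· · · ♙ ♙ ♙ ♙ ♙│2
1│♖ ♘ ♗ ♕ ♔ ♗ · ♖│1
  ─────────────────
  a b c d e f g h


2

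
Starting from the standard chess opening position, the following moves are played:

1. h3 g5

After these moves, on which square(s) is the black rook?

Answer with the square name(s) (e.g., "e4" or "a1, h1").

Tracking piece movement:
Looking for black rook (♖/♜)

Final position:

  a b c d e f g h
  ─────────────────
8│♜ ♞ ♝ ♛ ♚ ♝ ♞ ♜│8
7│♟ ♟ ♟ ♟ ♟ ♟ · ♟│7
6│· · · · · · · ·│6
5│· · · · · · ♟ ·│5
4│· · · · · · · ·│4
3│· · · · · · · ♙│3
2│♙ ♙ ♙ ♙ ♙ ♙ ♙ ·│2
1│♖ ♘ ♗ ♕ ♔ ♗ ♘ ♖│1
  ─────────────────
  a b c d e f g h


a8, h8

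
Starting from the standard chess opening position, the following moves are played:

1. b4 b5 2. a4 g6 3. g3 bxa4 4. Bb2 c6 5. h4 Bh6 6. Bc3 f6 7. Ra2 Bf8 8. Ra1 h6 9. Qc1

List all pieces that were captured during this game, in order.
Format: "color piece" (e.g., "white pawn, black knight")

Tracking captures:
  bxa4: captured white pawn

white pawn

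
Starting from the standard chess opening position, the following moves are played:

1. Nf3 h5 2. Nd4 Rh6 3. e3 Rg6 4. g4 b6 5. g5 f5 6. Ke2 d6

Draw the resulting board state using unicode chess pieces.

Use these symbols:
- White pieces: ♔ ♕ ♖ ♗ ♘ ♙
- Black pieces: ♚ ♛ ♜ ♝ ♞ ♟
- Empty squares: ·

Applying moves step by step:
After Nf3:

♜ ♞ ♝ ♛ ♚ ♝ ♞ ♜
♟ ♟ ♟ ♟ ♟ ♟ ♟ ♟
· · · · · · · ·
· · · · · · · ·
· · · · · · · ·
· · · · · ♘ · ·
♙ ♙ ♙ ♙ ♙ ♙ ♙ ♙
♖ ♘ ♗ ♕ ♔ ♗ · ♖


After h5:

♜ ♞ ♝ ♛ ♚ ♝ ♞ ♜
♟ ♟ ♟ ♟ ♟ ♟ ♟ ·
· · · · · · · ·
· · · · · · · ♟
· · · · · · · ·
· · · · · ♘ · ·
♙ ♙ ♙ ♙ ♙ ♙ ♙ ♙
♖ ♘ ♗ ♕ ♔ ♗ · ♖


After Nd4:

♜ ♞ ♝ ♛ ♚ ♝ ♞ ♜
♟ ♟ ♟ ♟ ♟ ♟ ♟ ·
· · · · · · · ·
· · · · · · · ♟
· · · ♘ · · · ·
· · · · · · · ·
♙ ♙ ♙ ♙ ♙ ♙ ♙ ♙
♖ ♘ ♗ ♕ ♔ ♗ · ♖


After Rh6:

♜ ♞ ♝ ♛ ♚ ♝ ♞ ·
♟ ♟ ♟ ♟ ♟ ♟ ♟ ·
· · · · · · · ♜
· · · · · · · ♟
· · · ♘ · · · ·
· · · · · · · ·
♙ ♙ ♙ ♙ ♙ ♙ ♙ ♙
♖ ♘ ♗ ♕ ♔ ♗ · ♖


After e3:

♜ ♞ ♝ ♛ ♚ ♝ ♞ ·
♟ ♟ ♟ ♟ ♟ ♟ ♟ ·
· · · · · · · ♜
· · · · · · · ♟
· · · ♘ · · · ·
· · · · ♙ · · ·
♙ ♙ ♙ ♙ · ♙ ♙ ♙
♖ ♘ ♗ ♕ ♔ ♗ · ♖


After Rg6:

♜ ♞ ♝ ♛ ♚ ♝ ♞ ·
♟ ♟ ♟ ♟ ♟ ♟ ♟ ·
· · · · · · ♜ ·
· · · · · · · ♟
· · · ♘ · · · ·
· · · · ♙ · · ·
♙ ♙ ♙ ♙ · ♙ ♙ ♙
♖ ♘ ♗ ♕ ♔ ♗ · ♖


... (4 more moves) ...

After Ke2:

♜ ♞ ♝ ♛ ♚ ♝ ♞ ·
♟ · ♟ ♟ ♟ · ♟ ·
· ♟ · · · · ♜ ·
· · · · · ♟ ♙ ♟
· · · ♘ · · · ·
· · · · ♙ · · ·
♙ ♙ ♙ ♙ ♔ ♙ · ♙
♖ ♘ ♗ ♕ · ♗ · ♖


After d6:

♜ ♞ ♝ ♛ ♚ ♝ ♞ ·
♟ · ♟ · ♟ · ♟ ·
· ♟ · ♟ · · ♜ ·
· · · · · ♟ ♙ ♟
· · · ♘ · · · ·
· · · · ♙ · · ·
♙ ♙ ♙ ♙ ♔ ♙ · ♙
♖ ♘ ♗ ♕ · ♗ · ♖



  a b c d e f g h
  ─────────────────
8│♜ ♞ ♝ ♛ ♚ ♝ ♞ ·│8
7│♟ · ♟ · ♟ · ♟ ·│7
6│· ♟ · ♟ · · ♜ ·│6
5│· · · · · ♟ ♙ ♟│5
4│· · · ♘ · · · ·│4
3│· · · · ♙ · · ·│3
2│♙ ♙ ♙ ♙ ♔ ♙ · ♙│2
1│♖ ♘ ♗ ♕ · ♗ · ♖│1
  ─────────────────
  a b c d e f g h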